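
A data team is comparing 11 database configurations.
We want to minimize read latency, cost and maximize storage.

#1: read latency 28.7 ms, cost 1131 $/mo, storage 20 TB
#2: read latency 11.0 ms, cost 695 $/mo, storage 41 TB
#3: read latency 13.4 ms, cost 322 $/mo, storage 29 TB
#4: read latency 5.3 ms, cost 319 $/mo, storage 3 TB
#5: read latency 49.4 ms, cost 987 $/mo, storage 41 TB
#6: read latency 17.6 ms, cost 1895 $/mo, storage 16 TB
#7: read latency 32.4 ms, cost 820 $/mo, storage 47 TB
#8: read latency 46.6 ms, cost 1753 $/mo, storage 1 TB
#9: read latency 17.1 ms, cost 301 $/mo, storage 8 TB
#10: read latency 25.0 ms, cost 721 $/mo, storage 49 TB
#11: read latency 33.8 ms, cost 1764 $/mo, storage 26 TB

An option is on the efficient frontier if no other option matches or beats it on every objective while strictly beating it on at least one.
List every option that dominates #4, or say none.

#1: worse on read latency (28.7 vs 5.3).
#2: worse on read latency (11.0 vs 5.3).
#3: worse on read latency (13.4 vs 5.3).
#5: worse on read latency (49.4 vs 5.3).
#6: worse on read latency (17.6 vs 5.3).
#7: worse on read latency (32.4 vs 5.3).
#8: worse on read latency (46.6 vs 5.3).
#9: worse on read latency (17.1 vs 5.3).
#10: worse on read latency (25.0 vs 5.3).
#11: worse on read latency (33.8 vs 5.3).
No option dominates #4.

none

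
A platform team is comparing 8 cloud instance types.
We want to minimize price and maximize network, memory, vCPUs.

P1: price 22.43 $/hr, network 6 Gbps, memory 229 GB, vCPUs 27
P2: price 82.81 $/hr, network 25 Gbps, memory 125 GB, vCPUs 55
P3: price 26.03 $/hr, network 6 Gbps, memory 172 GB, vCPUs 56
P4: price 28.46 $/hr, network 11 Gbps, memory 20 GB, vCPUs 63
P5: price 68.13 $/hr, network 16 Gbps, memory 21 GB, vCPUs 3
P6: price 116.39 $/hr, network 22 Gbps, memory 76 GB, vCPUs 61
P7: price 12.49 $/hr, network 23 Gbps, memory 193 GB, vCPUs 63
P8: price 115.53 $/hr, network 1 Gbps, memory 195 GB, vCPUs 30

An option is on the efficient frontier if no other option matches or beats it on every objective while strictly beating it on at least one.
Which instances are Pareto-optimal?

P1: not dominated (best memory).
P2: not dominated (best network).
P3: dominated by P7 (price 12.49≤26.03, network 23≥6, memory 193≥172, vCPUs 63≥56).
P4: dominated by P7 (price 12.49≤28.46, network 23≥11, memory 193≥20, vCPUs 63≥63).
P5: dominated by P7 (price 12.49≤68.13, network 23≥16, memory 193≥21, vCPUs 63≥3).
P6: dominated by P7 (price 12.49≤116.39, network 23≥22, memory 193≥76, vCPUs 63≥61).
P7: not dominated (best price).
P8: not dominated.

P1, P2, P7, P8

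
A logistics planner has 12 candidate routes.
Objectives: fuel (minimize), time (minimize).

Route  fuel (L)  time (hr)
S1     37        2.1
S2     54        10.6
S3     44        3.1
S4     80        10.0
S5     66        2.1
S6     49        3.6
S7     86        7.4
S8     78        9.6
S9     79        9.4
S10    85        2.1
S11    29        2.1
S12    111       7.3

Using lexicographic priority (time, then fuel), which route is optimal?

First minimize time: best is 2.1, kept {S1, S5, S10, S11}.
Then minimize fuel: best is 29, kept {S11}.

S11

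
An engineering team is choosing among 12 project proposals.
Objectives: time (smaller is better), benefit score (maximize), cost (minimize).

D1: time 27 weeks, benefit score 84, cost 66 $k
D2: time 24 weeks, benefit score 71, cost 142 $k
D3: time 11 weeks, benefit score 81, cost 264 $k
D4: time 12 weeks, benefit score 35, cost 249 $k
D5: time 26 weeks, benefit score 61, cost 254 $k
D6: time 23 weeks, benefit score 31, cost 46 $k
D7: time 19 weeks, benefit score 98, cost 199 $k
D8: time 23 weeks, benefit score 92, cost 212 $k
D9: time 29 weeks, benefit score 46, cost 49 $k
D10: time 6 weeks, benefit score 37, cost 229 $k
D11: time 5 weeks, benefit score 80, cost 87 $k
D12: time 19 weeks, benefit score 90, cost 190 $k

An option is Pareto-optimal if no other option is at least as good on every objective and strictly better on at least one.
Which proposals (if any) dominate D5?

D2: time 24≤26, benefit score 71≥61, cost 142≤254 — dominates D5.
D7: time 19≤26, benefit score 98≥61, cost 199≤254 — dominates D5.
D8: time 23≤26, benefit score 92≥61, cost 212≤254 — dominates D5.
D11: time 5≤26, benefit score 80≥61, cost 87≤254 — dominates D5.
D12: time 19≤26, benefit score 90≥61, cost 190≤254 — dominates D5.
Others (D1, D3, D4, D6, D9, D10) are each worse than D5 on at least one objective.

D2, D7, D8, D11, D12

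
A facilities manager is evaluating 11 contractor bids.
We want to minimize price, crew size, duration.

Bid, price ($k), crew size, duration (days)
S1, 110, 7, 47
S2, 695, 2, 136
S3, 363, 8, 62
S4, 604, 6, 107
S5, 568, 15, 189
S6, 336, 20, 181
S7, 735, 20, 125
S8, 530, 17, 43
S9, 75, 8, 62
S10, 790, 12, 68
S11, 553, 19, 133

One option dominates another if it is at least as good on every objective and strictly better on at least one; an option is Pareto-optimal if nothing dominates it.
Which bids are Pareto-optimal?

S1: not dominated.
S2: not dominated (best crew size).
S3: dominated by S1 (price 110≤363, crew size 7≤8, duration 47≤62).
S4: not dominated.
S5: dominated by S1 (price 110≤568, crew size 7≤15, duration 47≤189).
S6: dominated by S1 (price 110≤336, crew size 7≤20, duration 47≤181).
S7: dominated by S1 (price 110≤735, crew size 7≤20, duration 47≤125).
S8: not dominated (best duration).
S9: not dominated (best price).
S10: dominated by S1 (price 110≤790, crew size 7≤12, duration 47≤68).
S11: dominated by S1 (price 110≤553, crew size 7≤19, duration 47≤133).

S1, S2, S4, S8, S9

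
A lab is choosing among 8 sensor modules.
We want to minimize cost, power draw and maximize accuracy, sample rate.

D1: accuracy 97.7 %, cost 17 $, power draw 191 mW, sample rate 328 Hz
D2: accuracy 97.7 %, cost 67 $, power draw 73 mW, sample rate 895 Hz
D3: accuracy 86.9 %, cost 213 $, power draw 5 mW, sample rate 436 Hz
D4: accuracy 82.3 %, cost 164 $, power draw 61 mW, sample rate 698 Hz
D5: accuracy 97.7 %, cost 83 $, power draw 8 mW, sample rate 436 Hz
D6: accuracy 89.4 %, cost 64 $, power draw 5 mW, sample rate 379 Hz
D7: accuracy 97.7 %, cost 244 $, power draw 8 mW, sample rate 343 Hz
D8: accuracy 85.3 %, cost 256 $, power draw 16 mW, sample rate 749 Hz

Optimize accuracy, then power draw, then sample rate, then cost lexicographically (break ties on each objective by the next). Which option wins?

D5

First maximize accuracy: best is 97.7, kept {D1, D2, D5, D7}.
Then minimize power draw: best is 8, kept {D5, D7}.
Then maximize sample rate: best is 436, kept {D5}.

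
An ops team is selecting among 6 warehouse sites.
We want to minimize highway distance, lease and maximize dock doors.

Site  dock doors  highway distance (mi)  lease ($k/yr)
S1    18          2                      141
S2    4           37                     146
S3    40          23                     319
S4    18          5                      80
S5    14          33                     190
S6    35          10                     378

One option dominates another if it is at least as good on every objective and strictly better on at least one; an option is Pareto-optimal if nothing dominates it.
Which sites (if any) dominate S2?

S1, S4

S1: dock doors 18≥4, highway distance 2≤37, lease 141≤146 — dominates S2.
S4: dock doors 18≥4, highway distance 5≤37, lease 80≤146 — dominates S2.
Others (S3, S5, S6) are each worse than S2 on at least one objective.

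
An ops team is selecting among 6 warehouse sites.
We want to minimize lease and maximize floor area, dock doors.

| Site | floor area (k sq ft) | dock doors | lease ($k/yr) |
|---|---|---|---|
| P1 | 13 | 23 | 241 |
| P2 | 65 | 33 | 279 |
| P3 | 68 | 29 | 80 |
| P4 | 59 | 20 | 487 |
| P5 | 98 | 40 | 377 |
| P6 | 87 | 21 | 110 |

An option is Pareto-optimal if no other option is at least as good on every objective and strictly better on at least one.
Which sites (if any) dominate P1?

P3: floor area 68≥13, dock doors 29≥23, lease 80≤241 — dominates P1.
Others (P2, P4, P5, P6) are each worse than P1 on at least one objective.

P3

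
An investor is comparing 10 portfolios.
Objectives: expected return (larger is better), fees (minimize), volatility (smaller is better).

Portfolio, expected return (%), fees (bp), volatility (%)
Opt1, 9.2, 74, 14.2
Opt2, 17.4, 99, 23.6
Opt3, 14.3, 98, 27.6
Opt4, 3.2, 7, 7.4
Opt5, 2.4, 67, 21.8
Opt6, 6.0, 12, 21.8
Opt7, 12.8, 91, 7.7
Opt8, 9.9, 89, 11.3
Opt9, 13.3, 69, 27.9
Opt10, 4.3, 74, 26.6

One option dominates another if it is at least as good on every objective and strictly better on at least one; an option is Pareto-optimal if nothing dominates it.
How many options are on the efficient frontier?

Opt1: not dominated.
Opt2: not dominated (best expected return).
Opt3: not dominated.
Opt4: not dominated (best fees).
Opt5: dominated by Opt4 (expected return 3.2≥2.4, fees 7≤67, volatility 7.4≤21.8).
Opt6: not dominated.
Opt7: not dominated.
Opt8: not dominated.
Opt9: not dominated.
Opt10: dominated by Opt1 (expected return 9.2≥4.3, fees 74≤74, volatility 14.2≤26.6).
Pareto-optimal: Opt1, Opt2, Opt3, Opt4, Opt6, Opt7, Opt8, Opt9 → 8.

8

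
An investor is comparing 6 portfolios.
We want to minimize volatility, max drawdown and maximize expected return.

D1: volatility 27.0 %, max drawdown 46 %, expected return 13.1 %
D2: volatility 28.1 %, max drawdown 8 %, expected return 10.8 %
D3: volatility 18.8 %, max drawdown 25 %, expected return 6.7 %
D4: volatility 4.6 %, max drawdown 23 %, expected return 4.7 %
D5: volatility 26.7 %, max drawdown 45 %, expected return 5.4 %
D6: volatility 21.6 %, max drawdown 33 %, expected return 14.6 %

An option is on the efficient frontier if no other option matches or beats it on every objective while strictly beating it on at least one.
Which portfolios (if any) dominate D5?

D3: volatility 18.8≤26.7, max drawdown 25≤45, expected return 6.7≥5.4 — dominates D5.
D6: volatility 21.6≤26.7, max drawdown 33≤45, expected return 14.6≥5.4 — dominates D5.
Others (D1, D2, D4) are each worse than D5 on at least one objective.

D3, D6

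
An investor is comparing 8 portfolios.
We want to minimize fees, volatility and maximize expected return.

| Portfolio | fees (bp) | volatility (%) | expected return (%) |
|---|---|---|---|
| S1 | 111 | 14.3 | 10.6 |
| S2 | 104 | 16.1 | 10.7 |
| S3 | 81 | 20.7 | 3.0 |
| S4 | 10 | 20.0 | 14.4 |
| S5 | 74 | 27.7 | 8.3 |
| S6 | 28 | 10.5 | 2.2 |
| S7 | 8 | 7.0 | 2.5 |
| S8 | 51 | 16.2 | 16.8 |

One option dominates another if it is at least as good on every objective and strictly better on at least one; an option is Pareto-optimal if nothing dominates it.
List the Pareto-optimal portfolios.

S1, S2, S4, S7, S8

S1: not dominated.
S2: not dominated.
S3: dominated by S4 (fees 10≤81, volatility 20.0≤20.7, expected return 14.4≥3.0).
S4: not dominated.
S5: dominated by S4 (fees 10≤74, volatility 20.0≤27.7, expected return 14.4≥8.3).
S6: dominated by S7 (fees 8≤28, volatility 7.0≤10.5, expected return 2.5≥2.2).
S7: not dominated (best fees).
S8: not dominated (best expected return).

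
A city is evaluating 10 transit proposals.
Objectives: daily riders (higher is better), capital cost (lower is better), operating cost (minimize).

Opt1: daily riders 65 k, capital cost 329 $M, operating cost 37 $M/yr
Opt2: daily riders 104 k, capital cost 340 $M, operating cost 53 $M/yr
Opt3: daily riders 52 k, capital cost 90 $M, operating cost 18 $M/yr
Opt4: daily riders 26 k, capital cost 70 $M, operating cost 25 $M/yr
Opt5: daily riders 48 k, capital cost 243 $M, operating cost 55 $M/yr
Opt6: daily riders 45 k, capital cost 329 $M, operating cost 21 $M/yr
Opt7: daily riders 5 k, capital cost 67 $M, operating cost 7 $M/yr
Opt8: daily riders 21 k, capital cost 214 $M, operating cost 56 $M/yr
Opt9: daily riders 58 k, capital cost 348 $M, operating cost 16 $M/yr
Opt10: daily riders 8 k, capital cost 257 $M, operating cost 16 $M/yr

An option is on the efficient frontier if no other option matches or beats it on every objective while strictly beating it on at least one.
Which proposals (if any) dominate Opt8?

Opt3, Opt4

Opt3: daily riders 52≥21, capital cost 90≤214, operating cost 18≤56 — dominates Opt8.
Opt4: daily riders 26≥21, capital cost 70≤214, operating cost 25≤56 — dominates Opt8.
Others (Opt1, Opt2, Opt5, Opt6, Opt7, Opt9, Opt10) are each worse than Opt8 on at least one objective.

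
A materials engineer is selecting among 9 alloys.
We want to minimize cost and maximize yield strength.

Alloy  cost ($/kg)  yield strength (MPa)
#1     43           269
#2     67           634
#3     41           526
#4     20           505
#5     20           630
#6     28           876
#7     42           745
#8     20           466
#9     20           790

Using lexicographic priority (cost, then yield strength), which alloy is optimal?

First minimize cost: best is 20, kept {#4, #5, #8, #9}.
Then maximize yield strength: best is 790, kept {#9}.

#9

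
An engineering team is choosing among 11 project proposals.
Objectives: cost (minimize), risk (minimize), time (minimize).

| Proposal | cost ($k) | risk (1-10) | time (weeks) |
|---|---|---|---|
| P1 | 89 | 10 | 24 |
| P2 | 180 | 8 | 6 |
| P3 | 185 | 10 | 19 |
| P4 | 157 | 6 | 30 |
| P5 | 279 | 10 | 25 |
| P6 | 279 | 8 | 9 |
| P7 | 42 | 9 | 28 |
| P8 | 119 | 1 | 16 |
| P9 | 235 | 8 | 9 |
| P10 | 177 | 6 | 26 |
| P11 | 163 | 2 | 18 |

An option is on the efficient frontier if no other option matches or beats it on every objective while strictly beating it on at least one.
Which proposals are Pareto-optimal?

P1: not dominated.
P2: not dominated (best time).
P3: dominated by P2 (cost 180≤185, risk 8≤10, time 6≤19).
P4: dominated by P8 (cost 119≤157, risk 1≤6, time 16≤30).
P5: dominated by P1 (cost 89≤279, risk 10≤10, time 24≤25).
P6: dominated by P2 (cost 180≤279, risk 8≤8, time 6≤9).
P7: not dominated (best cost).
P8: not dominated (best risk).
P9: dominated by P2 (cost 180≤235, risk 8≤8, time 6≤9).
P10: dominated by P8 (cost 119≤177, risk 1≤6, time 16≤26).
P11: dominated by P8 (cost 119≤163, risk 1≤2, time 16≤18).

P1, P2, P7, P8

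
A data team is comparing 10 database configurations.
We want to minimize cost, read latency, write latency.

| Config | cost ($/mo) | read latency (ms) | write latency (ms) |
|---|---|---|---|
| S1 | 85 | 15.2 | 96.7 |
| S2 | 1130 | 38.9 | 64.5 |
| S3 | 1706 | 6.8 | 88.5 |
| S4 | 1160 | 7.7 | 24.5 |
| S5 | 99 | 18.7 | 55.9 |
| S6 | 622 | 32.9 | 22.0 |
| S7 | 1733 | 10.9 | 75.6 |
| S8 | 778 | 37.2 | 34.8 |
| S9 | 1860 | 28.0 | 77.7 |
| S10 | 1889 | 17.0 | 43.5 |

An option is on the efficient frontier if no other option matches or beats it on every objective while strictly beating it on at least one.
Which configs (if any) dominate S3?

none

S1: worse on read latency (15.2 vs 6.8).
S2: worse on read latency (38.9 vs 6.8).
S4: worse on read latency (7.7 vs 6.8).
S5: worse on read latency (18.7 vs 6.8).
S6: worse on read latency (32.9 vs 6.8).
S7: worse on cost (1733 vs 1706).
S8: worse on read latency (37.2 vs 6.8).
S9: worse on cost (1860 vs 1706).
S10: worse on cost (1889 vs 1706).
No option dominates S3.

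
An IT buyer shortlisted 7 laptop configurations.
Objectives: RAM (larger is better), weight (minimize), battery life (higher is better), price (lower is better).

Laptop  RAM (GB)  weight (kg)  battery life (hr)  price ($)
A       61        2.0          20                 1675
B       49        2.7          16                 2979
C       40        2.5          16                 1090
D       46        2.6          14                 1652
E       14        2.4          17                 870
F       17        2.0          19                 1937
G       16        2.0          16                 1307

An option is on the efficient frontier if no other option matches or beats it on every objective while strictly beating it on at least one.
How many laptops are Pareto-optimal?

A: not dominated (best RAM).
B: dominated by A (RAM 61≥49, weight 2.0≤2.7, battery life 20≥16, price 1675≤2979).
C: not dominated.
D: not dominated.
E: not dominated (best price).
F: dominated by A (RAM 61≥17, weight 2.0≤2.0, battery life 20≥19, price 1675≤1937).
G: not dominated.
Pareto-optimal: A, C, D, E, G → 5.

5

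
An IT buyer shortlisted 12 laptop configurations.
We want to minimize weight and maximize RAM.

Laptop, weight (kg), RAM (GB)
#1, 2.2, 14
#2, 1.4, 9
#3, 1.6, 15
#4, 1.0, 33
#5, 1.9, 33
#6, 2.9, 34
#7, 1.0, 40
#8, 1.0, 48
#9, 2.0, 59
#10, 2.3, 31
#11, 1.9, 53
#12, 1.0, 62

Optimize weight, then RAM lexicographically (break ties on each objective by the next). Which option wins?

#12

First minimize weight: best is 1.0, kept {#4, #7, #8, #12}.
Then maximize RAM: best is 62, kept {#12}.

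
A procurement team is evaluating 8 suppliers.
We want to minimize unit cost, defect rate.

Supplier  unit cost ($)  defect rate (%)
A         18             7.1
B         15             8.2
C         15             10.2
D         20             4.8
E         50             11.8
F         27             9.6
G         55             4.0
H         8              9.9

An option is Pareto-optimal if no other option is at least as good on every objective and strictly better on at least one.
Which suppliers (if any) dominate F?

A, B, D

A: unit cost 18≤27, defect rate 7.1≤9.6 — dominates F.
B: unit cost 15≤27, defect rate 8.2≤9.6 — dominates F.
D: unit cost 20≤27, defect rate 4.8≤9.6 — dominates F.
Others (C, E, G, H) are each worse than F on at least one objective.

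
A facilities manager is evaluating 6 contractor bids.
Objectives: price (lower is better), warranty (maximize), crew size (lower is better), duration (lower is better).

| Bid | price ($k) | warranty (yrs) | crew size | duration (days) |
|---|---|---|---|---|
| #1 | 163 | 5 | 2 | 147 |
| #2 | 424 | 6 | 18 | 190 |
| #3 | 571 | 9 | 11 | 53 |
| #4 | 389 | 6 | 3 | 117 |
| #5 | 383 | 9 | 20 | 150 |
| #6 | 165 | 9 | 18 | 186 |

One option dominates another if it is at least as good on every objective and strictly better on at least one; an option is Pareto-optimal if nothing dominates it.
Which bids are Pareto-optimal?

#1, #3, #4, #5, #6

#1: not dominated (best price).
#2: dominated by #4 (price 389≤424, warranty 6≥6, crew size 3≤18, duration 117≤190).
#3: not dominated (best duration).
#4: not dominated.
#5: not dominated.
#6: not dominated.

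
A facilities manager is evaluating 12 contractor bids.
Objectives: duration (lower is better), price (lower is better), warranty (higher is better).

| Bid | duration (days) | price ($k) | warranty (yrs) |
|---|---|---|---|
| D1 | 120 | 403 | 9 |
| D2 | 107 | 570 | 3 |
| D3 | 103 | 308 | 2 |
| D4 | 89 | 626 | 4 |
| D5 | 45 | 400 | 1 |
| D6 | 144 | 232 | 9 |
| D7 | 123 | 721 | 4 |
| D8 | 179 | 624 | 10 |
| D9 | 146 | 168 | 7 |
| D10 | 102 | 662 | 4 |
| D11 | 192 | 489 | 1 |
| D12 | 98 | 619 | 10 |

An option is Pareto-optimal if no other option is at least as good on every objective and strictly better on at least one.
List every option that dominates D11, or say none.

D1: duration 120≤192, price 403≤489, warranty 9≥1 — dominates D11.
D3: duration 103≤192, price 308≤489, warranty 2≥1 — dominates D11.
D5: duration 45≤192, price 400≤489, warranty 1≥1 — dominates D11.
D6: duration 144≤192, price 232≤489, warranty 9≥1 — dominates D11.
D9: duration 146≤192, price 168≤489, warranty 7≥1 — dominates D11.
Others (D2, D4, D7, D8, D10, D12) are each worse than D11 on at least one objective.

D1, D3, D5, D6, D9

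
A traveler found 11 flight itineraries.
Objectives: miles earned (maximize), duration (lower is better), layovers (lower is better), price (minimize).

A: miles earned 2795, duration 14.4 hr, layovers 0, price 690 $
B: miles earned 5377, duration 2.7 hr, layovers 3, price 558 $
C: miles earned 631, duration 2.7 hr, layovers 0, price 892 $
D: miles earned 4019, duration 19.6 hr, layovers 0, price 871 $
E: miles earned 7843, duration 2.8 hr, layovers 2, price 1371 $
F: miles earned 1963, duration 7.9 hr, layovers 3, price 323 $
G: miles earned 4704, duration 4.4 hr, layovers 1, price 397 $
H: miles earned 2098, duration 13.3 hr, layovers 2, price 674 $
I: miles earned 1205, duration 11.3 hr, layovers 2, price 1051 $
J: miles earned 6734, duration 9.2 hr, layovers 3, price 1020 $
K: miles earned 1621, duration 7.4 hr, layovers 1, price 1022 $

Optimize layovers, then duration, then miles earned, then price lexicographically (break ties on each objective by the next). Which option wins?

First minimize layovers: best is 0, kept {A, C, D}.
Then minimize duration: best is 2.7, kept {C}.

C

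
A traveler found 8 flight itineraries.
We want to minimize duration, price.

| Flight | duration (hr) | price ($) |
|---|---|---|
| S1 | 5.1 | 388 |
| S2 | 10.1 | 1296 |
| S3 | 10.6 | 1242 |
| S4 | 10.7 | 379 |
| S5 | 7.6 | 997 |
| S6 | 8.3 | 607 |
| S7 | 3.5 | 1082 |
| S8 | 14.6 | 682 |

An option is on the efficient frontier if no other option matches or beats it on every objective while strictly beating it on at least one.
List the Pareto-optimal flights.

S1: not dominated.
S2: dominated by S1 (duration 5.1≤10.1, price 388≤1296).
S3: dominated by S1 (duration 5.1≤10.6, price 388≤1242).
S4: not dominated (best price).
S5: dominated by S1 (duration 5.1≤7.6, price 388≤997).
S6: dominated by S1 (duration 5.1≤8.3, price 388≤607).
S7: not dominated (best duration).
S8: dominated by S1 (duration 5.1≤14.6, price 388≤682).

S1, S4, S7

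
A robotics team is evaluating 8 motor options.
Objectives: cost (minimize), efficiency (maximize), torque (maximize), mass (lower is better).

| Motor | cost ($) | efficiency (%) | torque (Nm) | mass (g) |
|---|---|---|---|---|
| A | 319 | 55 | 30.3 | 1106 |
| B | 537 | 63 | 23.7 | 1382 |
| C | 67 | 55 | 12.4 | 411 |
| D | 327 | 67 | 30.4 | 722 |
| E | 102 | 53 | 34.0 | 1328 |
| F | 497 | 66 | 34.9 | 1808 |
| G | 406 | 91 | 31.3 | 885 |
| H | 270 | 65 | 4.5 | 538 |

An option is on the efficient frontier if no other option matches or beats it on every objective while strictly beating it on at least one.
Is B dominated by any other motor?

Yes

D vs B: cost 327≤537, efficiency 67≥63, torque 30.4≥23.7, mass 722≤1382 — D is at least as good on every objective and strictly better on at least one, so D dominates B.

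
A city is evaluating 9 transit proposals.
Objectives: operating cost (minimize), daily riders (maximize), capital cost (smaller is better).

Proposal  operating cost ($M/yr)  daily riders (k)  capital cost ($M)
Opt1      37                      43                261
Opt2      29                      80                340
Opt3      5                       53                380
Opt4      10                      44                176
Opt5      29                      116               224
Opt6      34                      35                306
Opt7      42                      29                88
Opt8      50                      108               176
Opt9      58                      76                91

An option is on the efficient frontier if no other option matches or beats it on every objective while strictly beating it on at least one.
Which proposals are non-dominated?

Opt3, Opt4, Opt5, Opt7, Opt8, Opt9

Opt1: dominated by Opt4 (operating cost 10≤37, daily riders 44≥43, capital cost 176≤261).
Opt2: dominated by Opt5 (operating cost 29≤29, daily riders 116≥80, capital cost 224≤340).
Opt3: not dominated (best operating cost).
Opt4: not dominated.
Opt5: not dominated (best daily riders).
Opt6: dominated by Opt4 (operating cost 10≤34, daily riders 44≥35, capital cost 176≤306).
Opt7: not dominated (best capital cost).
Opt8: not dominated.
Opt9: not dominated.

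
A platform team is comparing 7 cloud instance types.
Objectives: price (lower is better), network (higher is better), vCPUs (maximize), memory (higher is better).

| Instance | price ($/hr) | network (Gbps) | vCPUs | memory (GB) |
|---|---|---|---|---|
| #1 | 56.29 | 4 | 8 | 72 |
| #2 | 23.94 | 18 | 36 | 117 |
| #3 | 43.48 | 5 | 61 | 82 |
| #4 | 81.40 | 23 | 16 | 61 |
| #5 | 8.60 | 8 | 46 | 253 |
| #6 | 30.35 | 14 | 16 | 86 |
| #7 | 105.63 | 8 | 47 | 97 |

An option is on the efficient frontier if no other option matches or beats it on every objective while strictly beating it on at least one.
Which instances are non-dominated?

#1: dominated by #2 (price 23.94≤56.29, network 18≥4, vCPUs 36≥8, memory 117≥72).
#2: not dominated.
#3: not dominated (best vCPUs).
#4: not dominated (best network).
#5: not dominated (best price).
#6: dominated by #2 (price 23.94≤30.35, network 18≥14, vCPUs 36≥16, memory 117≥86).
#7: not dominated.

#2, #3, #4, #5, #7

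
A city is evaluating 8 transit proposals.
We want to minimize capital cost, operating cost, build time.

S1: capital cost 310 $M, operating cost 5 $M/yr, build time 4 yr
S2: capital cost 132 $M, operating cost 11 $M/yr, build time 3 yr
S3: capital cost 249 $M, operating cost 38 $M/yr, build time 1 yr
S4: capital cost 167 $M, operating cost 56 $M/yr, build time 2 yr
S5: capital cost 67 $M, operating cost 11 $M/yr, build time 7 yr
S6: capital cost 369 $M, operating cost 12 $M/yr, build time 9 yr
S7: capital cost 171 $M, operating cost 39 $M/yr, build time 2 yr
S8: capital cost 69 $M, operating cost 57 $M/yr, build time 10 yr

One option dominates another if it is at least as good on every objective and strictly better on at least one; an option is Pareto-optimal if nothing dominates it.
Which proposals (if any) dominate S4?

none

S1: worse on capital cost (310 vs 167).
S2: worse on build time (3 vs 2).
S3: worse on capital cost (249 vs 167).
S5: worse on build time (7 vs 2).
S6: worse on capital cost (369 vs 167).
S7: worse on capital cost (171 vs 167).
S8: worse on operating cost (57 vs 56).
No option dominates S4.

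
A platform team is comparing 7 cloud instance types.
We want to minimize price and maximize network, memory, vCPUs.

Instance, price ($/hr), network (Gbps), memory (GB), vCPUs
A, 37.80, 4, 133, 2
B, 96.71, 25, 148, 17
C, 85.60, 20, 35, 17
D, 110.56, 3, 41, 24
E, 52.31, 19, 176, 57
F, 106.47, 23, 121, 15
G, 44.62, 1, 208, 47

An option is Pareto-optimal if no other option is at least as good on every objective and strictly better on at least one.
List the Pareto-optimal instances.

A: not dominated (best price).
B: not dominated (best network).
C: not dominated.
D: dominated by E (price 52.31≤110.56, network 19≥3, memory 176≥41, vCPUs 57≥24).
E: not dominated (best vCPUs).
F: dominated by B (price 96.71≤106.47, network 25≥23, memory 148≥121, vCPUs 17≥15).
G: not dominated (best memory).

A, B, C, E, G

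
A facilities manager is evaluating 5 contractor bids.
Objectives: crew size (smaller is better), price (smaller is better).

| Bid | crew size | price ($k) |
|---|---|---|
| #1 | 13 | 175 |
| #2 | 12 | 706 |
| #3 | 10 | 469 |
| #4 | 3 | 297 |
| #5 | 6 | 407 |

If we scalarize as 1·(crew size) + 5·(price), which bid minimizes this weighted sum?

#1: 1·13 + 5·175 = 888
#2: 1·12 + 5·706 = 3542
#3: 1·10 + 5·469 = 2355
#4: 1·3 + 5·297 = 1488
#5: 1·6 + 5·407 = 2041
Lowest: #1 at 888.

#1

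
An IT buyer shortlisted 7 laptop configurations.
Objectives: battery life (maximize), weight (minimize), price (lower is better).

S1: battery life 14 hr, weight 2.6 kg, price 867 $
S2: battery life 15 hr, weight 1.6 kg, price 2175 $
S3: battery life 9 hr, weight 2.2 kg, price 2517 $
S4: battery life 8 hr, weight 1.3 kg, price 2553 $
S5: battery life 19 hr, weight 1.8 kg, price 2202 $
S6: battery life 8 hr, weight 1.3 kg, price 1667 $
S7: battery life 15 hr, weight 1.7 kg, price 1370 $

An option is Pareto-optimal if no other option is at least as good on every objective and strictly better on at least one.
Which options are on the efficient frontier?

S1: not dominated (best price).
S2: not dominated.
S3: dominated by S2 (battery life 15≥9, weight 1.6≤2.2, price 2175≤2517).
S4: dominated by S6 (battery life 8≥8, weight 1.3≤1.3, price 1667≤2553).
S5: not dominated (best battery life).
S6: not dominated.
S7: not dominated.

S1, S2, S5, S6, S7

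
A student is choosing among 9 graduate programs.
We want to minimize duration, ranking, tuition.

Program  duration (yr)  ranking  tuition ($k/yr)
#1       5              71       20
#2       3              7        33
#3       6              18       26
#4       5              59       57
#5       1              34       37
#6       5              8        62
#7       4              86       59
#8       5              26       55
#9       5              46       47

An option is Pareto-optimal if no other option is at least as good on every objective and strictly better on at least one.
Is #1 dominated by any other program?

#2: worse on tuition (33 vs 20).
#3: worse on duration (6 vs 5).
#4: worse on tuition (57 vs 20).
#5: worse on tuition (37 vs 20).
#6: worse on tuition (62 vs 20).
#7: worse on ranking (86 vs 71).
#8: worse on tuition (55 vs 20).
#9: worse on tuition (47 vs 20).
No option is at least as good as #1 on every objective and strictly better on one.

No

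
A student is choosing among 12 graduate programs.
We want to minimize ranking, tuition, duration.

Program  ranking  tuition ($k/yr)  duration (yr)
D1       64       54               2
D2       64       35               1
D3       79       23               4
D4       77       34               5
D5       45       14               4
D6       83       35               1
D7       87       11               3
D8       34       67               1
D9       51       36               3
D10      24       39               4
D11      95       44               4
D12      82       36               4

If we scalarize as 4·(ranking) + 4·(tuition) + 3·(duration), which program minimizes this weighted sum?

D1: 4·64 + 4·54 + 3·2 = 478
D2: 4·64 + 4·35 + 3·1 = 399
D3: 4·79 + 4·23 + 3·4 = 420
D4: 4·77 + 4·34 + 3·5 = 459
D5: 4·45 + 4·14 + 3·4 = 248
D6: 4·83 + 4·35 + 3·1 = 475
D7: 4·87 + 4·11 + 3·3 = 401
D8: 4·34 + 4·67 + 3·1 = 407
D9: 4·51 + 4·36 + 3·3 = 357
D10: 4·24 + 4·39 + 3·4 = 264
D11: 4·95 + 4·44 + 3·4 = 568
D12: 4·82 + 4·36 + 3·4 = 484
Lowest: D5 at 248.

D5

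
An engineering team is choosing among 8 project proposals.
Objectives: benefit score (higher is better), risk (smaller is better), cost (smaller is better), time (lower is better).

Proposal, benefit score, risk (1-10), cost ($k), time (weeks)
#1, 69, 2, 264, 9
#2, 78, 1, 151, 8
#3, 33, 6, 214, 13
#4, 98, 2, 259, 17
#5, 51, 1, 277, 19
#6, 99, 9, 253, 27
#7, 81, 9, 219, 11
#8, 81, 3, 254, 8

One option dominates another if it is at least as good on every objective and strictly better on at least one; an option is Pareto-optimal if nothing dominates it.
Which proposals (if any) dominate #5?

#2: benefit score 78≥51, risk 1≤1, cost 151≤277, time 8≤19 — dominates #5.
Others (#1, #3, #4, #6, #7, #8) are each worse than #5 on at least one objective.

#2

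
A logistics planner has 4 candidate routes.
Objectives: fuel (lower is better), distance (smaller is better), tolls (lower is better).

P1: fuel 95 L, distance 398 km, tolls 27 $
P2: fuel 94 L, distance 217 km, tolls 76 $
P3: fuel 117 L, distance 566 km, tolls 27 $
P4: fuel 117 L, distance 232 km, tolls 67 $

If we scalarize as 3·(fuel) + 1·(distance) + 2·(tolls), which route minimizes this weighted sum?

P2

P1: 3·95 + 1·398 + 2·27 = 737
P2: 3·94 + 1·217 + 2·76 = 651
P3: 3·117 + 1·566 + 2·27 = 971
P4: 3·117 + 1·232 + 2·67 = 717
Lowest: P2 at 651.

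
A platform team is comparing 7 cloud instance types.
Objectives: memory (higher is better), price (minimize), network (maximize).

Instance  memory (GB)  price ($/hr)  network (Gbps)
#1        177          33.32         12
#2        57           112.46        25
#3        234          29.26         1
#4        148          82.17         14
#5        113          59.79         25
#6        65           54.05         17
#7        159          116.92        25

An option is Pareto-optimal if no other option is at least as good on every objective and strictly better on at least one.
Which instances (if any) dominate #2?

#5: memory 113≥57, price 59.79≤112.46, network 25≥25 — dominates #2.
Others (#1, #3, #4, #6, #7) are each worse than #2 on at least one objective.

#5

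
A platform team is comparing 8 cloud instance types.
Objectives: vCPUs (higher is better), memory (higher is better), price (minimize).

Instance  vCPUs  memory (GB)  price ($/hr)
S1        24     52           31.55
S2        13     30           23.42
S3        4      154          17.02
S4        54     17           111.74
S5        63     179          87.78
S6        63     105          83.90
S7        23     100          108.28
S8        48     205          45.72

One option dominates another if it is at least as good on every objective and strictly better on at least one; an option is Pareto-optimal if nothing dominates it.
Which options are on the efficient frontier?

S1: not dominated.
S2: not dominated.
S3: not dominated (best price).
S4: dominated by S5 (vCPUs 63≥54, memory 179≥17, price 87.78≤111.74).
S5: not dominated.
S6: not dominated.
S7: dominated by S5 (vCPUs 63≥23, memory 179≥100, price 87.78≤108.28).
S8: not dominated (best memory).

S1, S2, S3, S5, S6, S8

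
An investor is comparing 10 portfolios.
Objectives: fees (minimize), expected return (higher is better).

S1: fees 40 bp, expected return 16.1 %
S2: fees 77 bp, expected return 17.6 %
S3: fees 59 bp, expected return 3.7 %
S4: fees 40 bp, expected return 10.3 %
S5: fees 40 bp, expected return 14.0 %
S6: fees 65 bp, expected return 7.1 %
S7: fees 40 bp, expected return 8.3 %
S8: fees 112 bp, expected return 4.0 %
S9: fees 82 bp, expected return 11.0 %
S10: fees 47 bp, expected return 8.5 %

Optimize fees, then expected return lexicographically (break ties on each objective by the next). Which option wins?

First minimize fees: best is 40, kept {S1, S4, S5, S7}.
Then maximize expected return: best is 16.1, kept {S1}.

S1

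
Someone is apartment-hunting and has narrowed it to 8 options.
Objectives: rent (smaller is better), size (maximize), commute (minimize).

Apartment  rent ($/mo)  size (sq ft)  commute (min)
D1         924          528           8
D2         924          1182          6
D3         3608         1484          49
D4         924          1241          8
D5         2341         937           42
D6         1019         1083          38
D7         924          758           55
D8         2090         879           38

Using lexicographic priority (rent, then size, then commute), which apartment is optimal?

First minimize rent: best is 924, kept {D1, D2, D4, D7}.
Then maximize size: best is 1241, kept {D4}.

D4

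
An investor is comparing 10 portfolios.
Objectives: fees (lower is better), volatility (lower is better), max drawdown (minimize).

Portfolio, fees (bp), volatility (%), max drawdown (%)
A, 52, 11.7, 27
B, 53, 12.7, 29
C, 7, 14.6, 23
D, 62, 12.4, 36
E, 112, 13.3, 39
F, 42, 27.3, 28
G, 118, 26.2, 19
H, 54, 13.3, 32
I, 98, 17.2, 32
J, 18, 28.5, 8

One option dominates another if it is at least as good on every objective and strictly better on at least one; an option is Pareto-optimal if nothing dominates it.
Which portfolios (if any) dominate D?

A: fees 52≤62, volatility 11.7≤12.4, max drawdown 27≤36 — dominates D.
Others (B, C, E, F, G, H, I, J) are each worse than D on at least one objective.

A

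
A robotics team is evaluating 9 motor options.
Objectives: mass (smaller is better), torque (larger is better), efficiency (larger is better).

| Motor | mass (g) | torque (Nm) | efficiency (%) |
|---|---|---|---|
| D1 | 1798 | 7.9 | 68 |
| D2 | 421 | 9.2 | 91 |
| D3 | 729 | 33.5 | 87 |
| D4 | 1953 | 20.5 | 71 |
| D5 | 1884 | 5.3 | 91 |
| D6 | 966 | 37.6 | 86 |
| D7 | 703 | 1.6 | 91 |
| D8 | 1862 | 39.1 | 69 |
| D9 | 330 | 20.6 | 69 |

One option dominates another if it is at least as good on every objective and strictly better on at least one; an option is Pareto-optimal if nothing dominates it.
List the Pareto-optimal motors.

D1: dominated by D2 (mass 421≤1798, torque 9.2≥7.9, efficiency 91≥68).
D2: not dominated.
D3: not dominated.
D4: dominated by D3 (mass 729≤1953, torque 33.5≥20.5, efficiency 87≥71).
D5: dominated by D2 (mass 421≤1884, torque 9.2≥5.3, efficiency 91≥91).
D6: not dominated.
D7: dominated by D2 (mass 421≤703, torque 9.2≥1.6, efficiency 91≥91).
D8: not dominated (best torque).
D9: not dominated (best mass).

D2, D3, D6, D8, D9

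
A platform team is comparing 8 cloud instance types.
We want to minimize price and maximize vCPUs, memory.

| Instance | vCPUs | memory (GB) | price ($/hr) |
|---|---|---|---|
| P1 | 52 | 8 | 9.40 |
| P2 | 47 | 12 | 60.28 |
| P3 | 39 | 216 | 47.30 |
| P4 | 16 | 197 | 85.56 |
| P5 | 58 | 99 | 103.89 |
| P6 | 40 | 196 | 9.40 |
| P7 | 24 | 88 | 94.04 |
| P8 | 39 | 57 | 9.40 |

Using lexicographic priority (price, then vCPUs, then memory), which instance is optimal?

First minimize price: best is 9.40, kept {P1, P6, P8}.
Then maximize vCPUs: best is 52, kept {P1}.

P1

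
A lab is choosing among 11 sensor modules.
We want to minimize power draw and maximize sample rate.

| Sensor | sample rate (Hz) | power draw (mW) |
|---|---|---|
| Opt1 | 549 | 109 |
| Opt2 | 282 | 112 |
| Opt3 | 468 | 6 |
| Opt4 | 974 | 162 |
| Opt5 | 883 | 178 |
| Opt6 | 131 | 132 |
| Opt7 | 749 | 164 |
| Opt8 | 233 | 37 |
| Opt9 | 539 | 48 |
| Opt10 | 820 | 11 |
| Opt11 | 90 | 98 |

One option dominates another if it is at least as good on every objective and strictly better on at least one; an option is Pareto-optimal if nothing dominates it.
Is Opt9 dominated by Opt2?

Opt2 vs Opt9: Opt2 is worse on sample rate (282 vs 539), so it does not dominate Opt9.

No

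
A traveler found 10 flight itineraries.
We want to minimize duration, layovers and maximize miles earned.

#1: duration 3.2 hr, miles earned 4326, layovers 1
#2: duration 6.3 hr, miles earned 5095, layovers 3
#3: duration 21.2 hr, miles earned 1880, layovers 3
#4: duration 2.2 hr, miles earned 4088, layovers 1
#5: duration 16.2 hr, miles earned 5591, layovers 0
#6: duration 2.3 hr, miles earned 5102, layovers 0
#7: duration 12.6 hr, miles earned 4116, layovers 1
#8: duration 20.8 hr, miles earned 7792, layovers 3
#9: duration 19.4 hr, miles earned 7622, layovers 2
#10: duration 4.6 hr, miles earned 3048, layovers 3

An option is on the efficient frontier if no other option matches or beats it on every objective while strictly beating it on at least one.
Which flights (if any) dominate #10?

#1, #4, #6

#1: duration 3.2≤4.6, miles earned 4326≥3048, layovers 1≤3 — dominates #10.
#4: duration 2.2≤4.6, miles earned 4088≥3048, layovers 1≤3 — dominates #10.
#6: duration 2.3≤4.6, miles earned 5102≥3048, layovers 0≤3 — dominates #10.
Others (#2, #3, #5, #7, #8, #9) are each worse than #10 on at least one objective.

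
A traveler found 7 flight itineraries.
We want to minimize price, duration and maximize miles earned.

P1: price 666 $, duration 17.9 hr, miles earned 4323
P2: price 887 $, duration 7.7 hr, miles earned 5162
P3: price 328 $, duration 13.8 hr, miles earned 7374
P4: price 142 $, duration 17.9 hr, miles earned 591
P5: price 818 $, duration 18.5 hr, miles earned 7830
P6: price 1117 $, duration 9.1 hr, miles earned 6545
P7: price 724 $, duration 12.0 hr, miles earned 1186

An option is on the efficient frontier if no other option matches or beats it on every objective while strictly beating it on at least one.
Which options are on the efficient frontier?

P1: dominated by P3 (price 328≤666, duration 13.8≤17.9, miles earned 7374≥4323).
P2: not dominated (best duration).
P3: not dominated.
P4: not dominated (best price).
P5: not dominated (best miles earned).
P6: not dominated.
P7: not dominated.

P2, P3, P4, P5, P6, P7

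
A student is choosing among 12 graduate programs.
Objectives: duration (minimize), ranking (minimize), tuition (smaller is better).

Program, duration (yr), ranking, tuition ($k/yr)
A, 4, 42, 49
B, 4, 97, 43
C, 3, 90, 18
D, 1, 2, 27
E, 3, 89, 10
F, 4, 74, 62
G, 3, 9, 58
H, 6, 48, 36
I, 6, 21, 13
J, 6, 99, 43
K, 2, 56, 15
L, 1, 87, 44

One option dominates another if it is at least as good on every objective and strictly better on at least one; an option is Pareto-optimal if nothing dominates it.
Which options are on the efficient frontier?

A: dominated by D (duration 1≤4, ranking 2≤42, tuition 27≤49).
B: dominated by C (duration 3≤4, ranking 90≤97, tuition 18≤43).
C: dominated by E (duration 3≤3, ranking 89≤90, tuition 10≤18).
D: not dominated (best ranking).
E: not dominated (best tuition).
F: dominated by A (duration 4≤4, ranking 42≤74, tuition 49≤62).
G: dominated by D (duration 1≤3, ranking 2≤9, tuition 27≤58).
H: dominated by D (duration 1≤6, ranking 2≤48, tuition 27≤36).
I: not dominated.
J: dominated by B (duration 4≤6, ranking 97≤99, tuition 43≤43).
K: not dominated.
L: dominated by D (duration 1≤1, ranking 2≤87, tuition 27≤44).

D, E, I, K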